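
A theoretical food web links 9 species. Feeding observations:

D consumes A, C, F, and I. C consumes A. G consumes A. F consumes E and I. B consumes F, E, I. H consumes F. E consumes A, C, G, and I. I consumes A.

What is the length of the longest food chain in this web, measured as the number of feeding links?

4 links

One longest chain: A → I → E → F → D.
It has 5 species and 4 links.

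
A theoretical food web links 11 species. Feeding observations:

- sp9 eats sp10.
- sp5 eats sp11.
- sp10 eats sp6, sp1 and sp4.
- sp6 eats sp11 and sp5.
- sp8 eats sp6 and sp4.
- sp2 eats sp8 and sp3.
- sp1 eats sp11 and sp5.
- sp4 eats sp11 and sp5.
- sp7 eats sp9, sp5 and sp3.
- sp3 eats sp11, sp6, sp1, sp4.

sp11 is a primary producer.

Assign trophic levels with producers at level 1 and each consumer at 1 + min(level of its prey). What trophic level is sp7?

Trophic level 3

sp11 is a producer → level 1.
sp5 eats sp11 → level 2.
sp7 eats sp5 → level 3.
No prey of sp7 is below level 2, so 3 is the minimum.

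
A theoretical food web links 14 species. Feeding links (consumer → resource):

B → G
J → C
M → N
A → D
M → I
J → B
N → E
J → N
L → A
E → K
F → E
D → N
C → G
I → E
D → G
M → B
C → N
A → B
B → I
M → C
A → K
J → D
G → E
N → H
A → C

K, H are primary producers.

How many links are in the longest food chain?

5 links

One longest chain: K → E → N → D → A → L.
It has 6 species and 5 links.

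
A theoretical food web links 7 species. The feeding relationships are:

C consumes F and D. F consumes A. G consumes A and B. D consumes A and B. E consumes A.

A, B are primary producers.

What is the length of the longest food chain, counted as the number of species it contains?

One longest chain: A → D → C.
It has 3 species and 2 links.

3 species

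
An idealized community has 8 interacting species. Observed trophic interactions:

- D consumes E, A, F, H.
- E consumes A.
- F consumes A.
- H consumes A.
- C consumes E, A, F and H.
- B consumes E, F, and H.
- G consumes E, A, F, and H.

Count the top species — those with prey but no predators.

4

Top species (has prey, but nothing eats it): C, G, D, B.
Count: 4.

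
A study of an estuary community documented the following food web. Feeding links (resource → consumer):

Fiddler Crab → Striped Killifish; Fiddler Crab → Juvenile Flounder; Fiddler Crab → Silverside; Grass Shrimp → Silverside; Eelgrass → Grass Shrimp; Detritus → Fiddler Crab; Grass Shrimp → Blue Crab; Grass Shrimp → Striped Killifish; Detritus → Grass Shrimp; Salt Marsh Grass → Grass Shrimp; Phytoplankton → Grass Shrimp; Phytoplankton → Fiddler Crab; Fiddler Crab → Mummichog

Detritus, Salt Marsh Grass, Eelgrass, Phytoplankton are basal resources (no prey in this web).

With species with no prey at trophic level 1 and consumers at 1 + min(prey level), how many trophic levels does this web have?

3

Basal resources (level 1): Detritus, Salt Marsh Grass, Eelgrass, Phytoplankton.
Following each consumer down to its lowest-level prey: Detritus → Grass Shrimp → Blue Crab (levels 1 through 3).
All prey of Blue Crab (Grass Shrimp 2) are at level 2 or above, so Blue Crab is at level 1 + 2 = 3.
Every consumer has at least one prey at level 2 or below, so none exceeds level 3.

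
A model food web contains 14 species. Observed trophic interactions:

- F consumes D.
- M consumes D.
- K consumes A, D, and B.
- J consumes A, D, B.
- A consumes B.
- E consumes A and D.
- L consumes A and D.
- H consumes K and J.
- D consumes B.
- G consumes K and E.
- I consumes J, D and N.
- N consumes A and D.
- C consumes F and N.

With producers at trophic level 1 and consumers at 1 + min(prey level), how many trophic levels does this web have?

Producers (level 1): B.
Following each consumer down to its lowest-level prey: B → D → F → C (levels 1 through 4).
All prey of C (F 3, N 3) are at level 3 or above, so C is at level 1 + 3 = 4.
Every consumer has at least one prey at level 3 or below, so none exceeds level 4.

4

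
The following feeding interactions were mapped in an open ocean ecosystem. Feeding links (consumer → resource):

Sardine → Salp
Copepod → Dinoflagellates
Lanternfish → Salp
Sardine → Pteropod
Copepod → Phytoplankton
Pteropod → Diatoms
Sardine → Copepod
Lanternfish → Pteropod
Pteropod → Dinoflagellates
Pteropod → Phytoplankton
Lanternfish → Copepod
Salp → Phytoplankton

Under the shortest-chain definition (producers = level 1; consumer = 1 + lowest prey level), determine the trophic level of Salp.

Phytoplankton is a producer → level 1.
Salp eats Phytoplankton → level 2.

Trophic level 2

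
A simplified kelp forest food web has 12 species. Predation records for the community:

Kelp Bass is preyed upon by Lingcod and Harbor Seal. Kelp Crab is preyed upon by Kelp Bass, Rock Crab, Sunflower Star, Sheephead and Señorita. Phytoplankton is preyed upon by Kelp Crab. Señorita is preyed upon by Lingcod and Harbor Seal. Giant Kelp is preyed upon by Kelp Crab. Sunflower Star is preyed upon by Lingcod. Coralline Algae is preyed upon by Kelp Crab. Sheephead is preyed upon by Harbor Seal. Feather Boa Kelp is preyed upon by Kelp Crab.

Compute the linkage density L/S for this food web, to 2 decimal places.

There are L = 15 links among S = 12 species.
L/S = 15/12 = 1.2500 ≈ 1.25.

L/S = 1.25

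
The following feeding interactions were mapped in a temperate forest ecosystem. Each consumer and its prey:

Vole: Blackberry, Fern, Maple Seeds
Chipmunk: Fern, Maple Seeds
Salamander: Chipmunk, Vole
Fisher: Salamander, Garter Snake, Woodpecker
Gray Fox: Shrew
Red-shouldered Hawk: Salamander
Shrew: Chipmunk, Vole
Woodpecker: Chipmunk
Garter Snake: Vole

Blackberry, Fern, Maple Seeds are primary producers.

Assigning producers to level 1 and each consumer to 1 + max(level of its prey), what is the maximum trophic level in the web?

4

Producers (level 1): Blackberry, Fern, Maple Seeds.
Fern → Chipmunk → Shrew → Gray Fox gives Gray Fox level 4.
No species has a prey at level 4, so no species reaches level 5.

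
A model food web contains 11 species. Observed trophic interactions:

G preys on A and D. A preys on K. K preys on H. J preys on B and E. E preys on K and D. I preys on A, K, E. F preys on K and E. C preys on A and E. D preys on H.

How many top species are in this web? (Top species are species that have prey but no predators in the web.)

5

Top species (has prey, but nothing eats it): G, J, C, I, F.
Count: 5.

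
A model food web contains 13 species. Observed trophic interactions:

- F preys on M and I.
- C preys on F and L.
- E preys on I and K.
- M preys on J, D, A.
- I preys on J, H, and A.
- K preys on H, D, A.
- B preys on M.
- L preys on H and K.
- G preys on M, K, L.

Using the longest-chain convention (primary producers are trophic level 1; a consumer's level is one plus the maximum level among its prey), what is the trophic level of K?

D is a producer → level 1.
K eats D (level 1); other prey at levels: H 1, A 1 → level 2.

Trophic level 2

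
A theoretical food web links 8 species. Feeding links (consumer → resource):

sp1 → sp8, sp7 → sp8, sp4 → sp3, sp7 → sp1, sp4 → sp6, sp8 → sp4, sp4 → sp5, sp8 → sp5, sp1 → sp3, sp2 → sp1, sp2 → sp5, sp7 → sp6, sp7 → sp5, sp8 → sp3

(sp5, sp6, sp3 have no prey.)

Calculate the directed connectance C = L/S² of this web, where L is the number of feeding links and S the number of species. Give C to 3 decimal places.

C = 0.219

The web has S = 8 species and L = 14 feeding links.
C = L / S² = 14 / 64 = 0.2188 ≈ 0.219.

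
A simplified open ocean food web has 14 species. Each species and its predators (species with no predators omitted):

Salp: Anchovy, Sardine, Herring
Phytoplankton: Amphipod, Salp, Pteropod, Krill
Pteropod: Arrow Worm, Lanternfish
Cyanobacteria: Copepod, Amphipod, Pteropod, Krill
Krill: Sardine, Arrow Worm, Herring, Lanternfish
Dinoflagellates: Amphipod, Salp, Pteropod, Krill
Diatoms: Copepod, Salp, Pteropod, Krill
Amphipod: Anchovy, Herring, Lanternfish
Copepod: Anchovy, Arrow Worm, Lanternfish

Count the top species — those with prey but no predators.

Top species (has prey, but nothing eats it): Anchovy, Sardine, Arrow Worm, Herring, Lanternfish.
Count: 5.

5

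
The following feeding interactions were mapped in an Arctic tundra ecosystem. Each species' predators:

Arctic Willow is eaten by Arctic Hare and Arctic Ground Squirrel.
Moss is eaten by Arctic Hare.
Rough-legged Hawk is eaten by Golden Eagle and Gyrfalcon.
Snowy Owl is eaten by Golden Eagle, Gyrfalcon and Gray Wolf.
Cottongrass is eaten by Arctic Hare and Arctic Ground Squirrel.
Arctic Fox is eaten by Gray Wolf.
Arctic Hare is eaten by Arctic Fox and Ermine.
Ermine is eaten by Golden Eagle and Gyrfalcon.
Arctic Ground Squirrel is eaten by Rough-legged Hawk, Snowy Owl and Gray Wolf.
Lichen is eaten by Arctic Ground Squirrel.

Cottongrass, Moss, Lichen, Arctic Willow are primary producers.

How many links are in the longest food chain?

One longest chain: Cottongrass → Arctic Hare → Arctic Fox → Gray Wolf.
It has 4 species and 3 links.

3 links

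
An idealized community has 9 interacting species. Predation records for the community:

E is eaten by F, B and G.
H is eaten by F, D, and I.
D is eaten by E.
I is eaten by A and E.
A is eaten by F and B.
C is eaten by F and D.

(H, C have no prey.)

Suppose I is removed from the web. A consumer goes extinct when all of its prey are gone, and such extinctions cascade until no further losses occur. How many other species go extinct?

1

Remove I.
Round 1: A (all prey gone) → extinct.
No further losses. Total secondary extinctions: 1.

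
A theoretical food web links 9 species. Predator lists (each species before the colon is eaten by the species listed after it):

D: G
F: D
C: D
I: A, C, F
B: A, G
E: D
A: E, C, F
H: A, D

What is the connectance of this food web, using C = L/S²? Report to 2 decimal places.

C = 0.17

The web has S = 9 species and L = 14 feeding links.
C = L / S² = 14 / 81 = 0.1728 ≈ 0.17.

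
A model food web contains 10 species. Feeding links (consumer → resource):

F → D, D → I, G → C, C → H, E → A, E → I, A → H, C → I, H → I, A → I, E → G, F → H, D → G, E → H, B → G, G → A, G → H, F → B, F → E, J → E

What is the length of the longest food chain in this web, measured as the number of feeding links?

One longest chain: I → H → A → G → E → J.
It has 6 species and 5 links.

5 links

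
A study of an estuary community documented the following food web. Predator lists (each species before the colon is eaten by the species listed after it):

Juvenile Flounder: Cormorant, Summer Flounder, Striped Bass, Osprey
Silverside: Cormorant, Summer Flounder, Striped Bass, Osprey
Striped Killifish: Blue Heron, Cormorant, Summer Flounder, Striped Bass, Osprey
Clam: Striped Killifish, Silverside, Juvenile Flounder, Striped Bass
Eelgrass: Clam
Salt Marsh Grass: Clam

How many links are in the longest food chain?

One longest chain: Salt Marsh Grass → Clam → Striped Killifish → Blue Heron.
It has 4 species and 3 links.

3 links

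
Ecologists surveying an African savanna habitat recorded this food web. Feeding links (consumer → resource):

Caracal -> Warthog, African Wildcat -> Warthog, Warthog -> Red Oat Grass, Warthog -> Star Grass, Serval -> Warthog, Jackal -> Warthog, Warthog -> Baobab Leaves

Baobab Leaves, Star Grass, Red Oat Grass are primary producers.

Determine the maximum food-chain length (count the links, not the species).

2 links

One longest chain: Baobab Leaves → Warthog → Caracal.
It has 3 species and 2 links.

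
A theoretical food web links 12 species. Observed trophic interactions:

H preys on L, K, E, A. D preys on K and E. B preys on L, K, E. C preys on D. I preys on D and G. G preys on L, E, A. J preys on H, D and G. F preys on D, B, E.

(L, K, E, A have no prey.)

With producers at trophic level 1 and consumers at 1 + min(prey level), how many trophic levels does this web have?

Producers (level 1): L, K, E, A.
Following each consumer down to its lowest-level prey: L → G → J (levels 1 through 3).
All prey of J (G 2, D 2, H 2) are at level 2 or above, so J is at level 1 + 2 = 3.
Every consumer has at least one prey at level 2 or below, so none exceeds level 3.

3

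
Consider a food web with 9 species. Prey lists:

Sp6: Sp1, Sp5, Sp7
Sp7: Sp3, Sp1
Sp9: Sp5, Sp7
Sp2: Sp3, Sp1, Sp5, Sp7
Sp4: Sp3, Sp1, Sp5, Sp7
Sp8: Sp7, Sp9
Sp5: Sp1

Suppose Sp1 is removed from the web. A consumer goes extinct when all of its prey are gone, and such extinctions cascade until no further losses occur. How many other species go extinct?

1

Remove Sp1.
Round 1: Sp5 (all prey gone) → extinct.
No further losses. Total secondary extinctions: 1.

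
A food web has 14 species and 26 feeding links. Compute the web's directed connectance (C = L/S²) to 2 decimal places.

C = 0.13

The web has S = 14 species and L = 26 feeding links.
C = L / S² = 26 / 196 = 0.1327 ≈ 0.13.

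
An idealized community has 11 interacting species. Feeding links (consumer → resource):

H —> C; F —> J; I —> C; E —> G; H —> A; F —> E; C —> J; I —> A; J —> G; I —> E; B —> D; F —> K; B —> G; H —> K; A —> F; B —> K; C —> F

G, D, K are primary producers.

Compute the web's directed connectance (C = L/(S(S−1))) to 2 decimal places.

C = 0.15

The web has S = 11 species and L = 17 feeding links.
C = L / (S(S−1)) = 17 / 110 = 0.1545 ≈ 0.15.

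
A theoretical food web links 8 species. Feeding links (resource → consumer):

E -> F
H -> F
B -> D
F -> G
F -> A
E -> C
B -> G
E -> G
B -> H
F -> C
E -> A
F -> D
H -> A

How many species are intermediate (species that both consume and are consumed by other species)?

Intermediate species (has both prey and predators): H, F.
Count: 2.

2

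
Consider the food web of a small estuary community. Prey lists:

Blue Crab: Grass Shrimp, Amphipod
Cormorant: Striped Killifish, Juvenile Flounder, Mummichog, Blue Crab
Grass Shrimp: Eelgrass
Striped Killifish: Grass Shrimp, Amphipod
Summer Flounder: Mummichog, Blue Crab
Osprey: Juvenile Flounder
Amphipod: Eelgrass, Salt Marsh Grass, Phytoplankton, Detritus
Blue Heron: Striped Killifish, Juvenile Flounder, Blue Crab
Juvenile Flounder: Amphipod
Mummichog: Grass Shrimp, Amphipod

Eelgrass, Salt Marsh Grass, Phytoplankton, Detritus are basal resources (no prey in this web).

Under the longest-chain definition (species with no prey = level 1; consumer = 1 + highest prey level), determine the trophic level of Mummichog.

Trophic level 3

Eelgrass has no prey (basal) → level 1.
Grass Shrimp eats Eelgrass → level 2.
Mummichog eats Grass Shrimp (level 2); other prey at levels: Amphipod 2 → level 3.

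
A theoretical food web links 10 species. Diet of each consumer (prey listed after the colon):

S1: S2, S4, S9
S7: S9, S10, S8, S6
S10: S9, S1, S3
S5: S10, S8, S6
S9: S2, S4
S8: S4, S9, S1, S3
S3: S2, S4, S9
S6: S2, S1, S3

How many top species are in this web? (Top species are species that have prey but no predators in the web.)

Top species (has prey, but nothing eats it): S7, S5.
Count: 2.

2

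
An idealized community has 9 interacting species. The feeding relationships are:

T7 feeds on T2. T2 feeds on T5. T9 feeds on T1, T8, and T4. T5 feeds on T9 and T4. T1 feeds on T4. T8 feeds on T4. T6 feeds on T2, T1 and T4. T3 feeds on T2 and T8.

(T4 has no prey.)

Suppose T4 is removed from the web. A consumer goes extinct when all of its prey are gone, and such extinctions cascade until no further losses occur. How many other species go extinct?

Remove T4.
Round 1: T1 (all prey gone), T8 (all prey gone) → extinct.
Round 2: T9 (all prey gone) → extinct.
Round 3: T5 (all prey gone) → extinct.
Round 4: T2 (all prey gone) → extinct.
Round 5: T3 (all prey gone), T7 (all prey gone), T6 (all prey gone) → extinct.
No further losses. Total secondary extinctions: 8.

8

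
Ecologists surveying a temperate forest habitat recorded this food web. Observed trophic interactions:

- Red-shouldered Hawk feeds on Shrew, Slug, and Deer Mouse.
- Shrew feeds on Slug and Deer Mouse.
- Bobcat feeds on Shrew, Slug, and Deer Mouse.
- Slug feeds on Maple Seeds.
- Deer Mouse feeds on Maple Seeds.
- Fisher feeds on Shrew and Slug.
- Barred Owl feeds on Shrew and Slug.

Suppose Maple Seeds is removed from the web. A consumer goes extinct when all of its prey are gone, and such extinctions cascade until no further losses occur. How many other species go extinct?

7

Remove Maple Seeds.
Round 1: Slug (all prey gone), Deer Mouse (all prey gone) → extinct.
Round 2: Shrew (all prey gone) → extinct.
Round 3: Red-shouldered Hawk (all prey gone), Fisher (all prey gone), Barred Owl (all prey gone), Bobcat (all prey gone) → extinct.
No further losses. Total secondary extinctions: 7.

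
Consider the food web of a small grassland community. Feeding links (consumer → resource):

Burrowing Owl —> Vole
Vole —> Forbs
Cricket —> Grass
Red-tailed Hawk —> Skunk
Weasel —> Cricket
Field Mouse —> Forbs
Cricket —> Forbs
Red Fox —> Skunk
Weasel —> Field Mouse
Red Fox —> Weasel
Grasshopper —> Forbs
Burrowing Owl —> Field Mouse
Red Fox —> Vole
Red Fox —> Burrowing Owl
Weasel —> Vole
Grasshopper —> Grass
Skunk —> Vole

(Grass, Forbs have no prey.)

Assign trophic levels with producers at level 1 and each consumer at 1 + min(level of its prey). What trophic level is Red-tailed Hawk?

Forbs is a producer → level 1.
Vole eats Forbs → level 2.
Skunk eats Vole → level 3.
Red-tailed Hawk eats Skunk → level 4.
No prey of Red-tailed Hawk is below level 3, so 4 is the minimum.

Trophic level 4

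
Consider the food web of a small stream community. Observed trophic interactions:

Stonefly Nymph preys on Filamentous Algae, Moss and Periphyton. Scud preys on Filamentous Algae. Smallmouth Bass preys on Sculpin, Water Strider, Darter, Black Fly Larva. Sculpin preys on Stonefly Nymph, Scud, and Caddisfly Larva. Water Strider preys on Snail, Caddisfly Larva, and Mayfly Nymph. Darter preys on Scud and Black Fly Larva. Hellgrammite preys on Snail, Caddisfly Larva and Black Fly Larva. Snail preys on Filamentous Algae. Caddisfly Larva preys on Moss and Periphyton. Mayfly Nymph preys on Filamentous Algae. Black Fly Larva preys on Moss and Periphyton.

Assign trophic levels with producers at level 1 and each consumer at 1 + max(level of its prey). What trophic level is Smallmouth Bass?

Filamentous Algae is a producer → level 1.
Scud eats Filamentous Algae → level 2.
Sculpin eats Scud (level 2); other prey at levels: Caddisfly Larva 2, Stonefly Nymph 2 → level 3.
Smallmouth Bass eats Sculpin (level 3); other prey at levels: Black Fly Larva 2, Darter 3, Water Strider 3 → level 4.

Trophic level 4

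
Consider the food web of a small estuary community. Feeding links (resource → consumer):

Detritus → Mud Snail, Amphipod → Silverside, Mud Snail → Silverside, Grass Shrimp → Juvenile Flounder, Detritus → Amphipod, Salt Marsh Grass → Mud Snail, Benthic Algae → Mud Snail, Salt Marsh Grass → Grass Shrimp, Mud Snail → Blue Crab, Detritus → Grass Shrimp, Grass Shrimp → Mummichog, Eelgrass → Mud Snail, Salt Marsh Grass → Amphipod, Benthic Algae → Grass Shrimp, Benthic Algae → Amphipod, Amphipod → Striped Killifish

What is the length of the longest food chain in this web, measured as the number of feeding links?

One longest chain: Benthic Algae → Grass Shrimp → Mummichog.
It has 3 species and 2 links.

2 links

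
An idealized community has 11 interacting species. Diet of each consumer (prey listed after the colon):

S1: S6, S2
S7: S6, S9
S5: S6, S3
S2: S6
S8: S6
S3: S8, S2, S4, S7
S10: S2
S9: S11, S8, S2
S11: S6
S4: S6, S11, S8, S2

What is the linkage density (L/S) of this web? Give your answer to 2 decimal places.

L/S = 1.91

There are L = 21 links among S = 11 species.
L/S = 21/11 = 1.9091 ≈ 1.91.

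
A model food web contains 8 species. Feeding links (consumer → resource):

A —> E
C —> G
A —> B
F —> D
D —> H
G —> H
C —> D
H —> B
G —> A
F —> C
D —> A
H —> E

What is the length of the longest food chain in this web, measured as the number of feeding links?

One longest chain: E → H → D → C → F.
It has 5 species and 4 links.

4 links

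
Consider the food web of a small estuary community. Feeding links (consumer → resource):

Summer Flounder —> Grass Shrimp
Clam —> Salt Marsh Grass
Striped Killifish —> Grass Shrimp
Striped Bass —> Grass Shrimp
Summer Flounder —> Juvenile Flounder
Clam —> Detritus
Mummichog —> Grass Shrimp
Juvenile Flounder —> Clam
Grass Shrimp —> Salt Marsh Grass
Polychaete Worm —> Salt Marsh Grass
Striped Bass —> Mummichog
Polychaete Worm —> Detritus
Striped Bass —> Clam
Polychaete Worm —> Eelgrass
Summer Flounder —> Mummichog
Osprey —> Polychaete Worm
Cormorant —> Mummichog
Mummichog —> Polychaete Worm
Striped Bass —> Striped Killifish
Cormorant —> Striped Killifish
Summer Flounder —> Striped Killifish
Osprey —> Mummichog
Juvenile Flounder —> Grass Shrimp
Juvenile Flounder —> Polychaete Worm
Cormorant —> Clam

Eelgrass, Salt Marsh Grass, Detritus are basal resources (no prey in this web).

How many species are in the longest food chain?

4 species

One longest chain: Salt Marsh Grass → Grass Shrimp → Striped Killifish → Summer Flounder.
It has 4 species and 3 links.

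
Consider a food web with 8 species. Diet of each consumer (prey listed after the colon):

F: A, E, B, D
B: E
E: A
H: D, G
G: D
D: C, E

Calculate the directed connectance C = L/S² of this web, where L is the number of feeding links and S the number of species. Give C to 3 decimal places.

C = 0.172

The web has S = 8 species and L = 11 feeding links.
C = L / S² = 11 / 64 = 0.1719 ≈ 0.172.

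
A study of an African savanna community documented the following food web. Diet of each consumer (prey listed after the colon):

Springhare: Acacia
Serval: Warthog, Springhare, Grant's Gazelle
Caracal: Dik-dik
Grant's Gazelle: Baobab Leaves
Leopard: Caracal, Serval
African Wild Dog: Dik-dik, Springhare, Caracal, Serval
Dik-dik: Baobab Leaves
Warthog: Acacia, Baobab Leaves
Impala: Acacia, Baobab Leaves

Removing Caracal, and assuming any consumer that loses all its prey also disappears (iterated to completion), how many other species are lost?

0

Remove Caracal.
Every predator of it retains at least one other prey: Leopard still has Serval; African Wild Dog still has Dik-dik, Springhare, Serval.
No consumer loses all prey, so no secondary extinctions occur.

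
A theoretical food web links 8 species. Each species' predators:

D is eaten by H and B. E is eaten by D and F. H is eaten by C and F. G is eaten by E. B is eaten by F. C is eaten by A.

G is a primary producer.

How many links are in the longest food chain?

5 links

One longest chain: G → E → D → H → C → A.
It has 6 species and 5 links.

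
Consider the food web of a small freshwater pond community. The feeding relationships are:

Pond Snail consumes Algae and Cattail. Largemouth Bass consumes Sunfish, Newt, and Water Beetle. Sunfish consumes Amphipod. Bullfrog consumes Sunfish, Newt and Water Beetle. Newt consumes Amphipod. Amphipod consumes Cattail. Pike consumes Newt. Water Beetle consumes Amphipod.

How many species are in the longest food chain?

One longest chain: Cattail → Amphipod → Newt → Pike.
It has 4 species and 3 links.

4 species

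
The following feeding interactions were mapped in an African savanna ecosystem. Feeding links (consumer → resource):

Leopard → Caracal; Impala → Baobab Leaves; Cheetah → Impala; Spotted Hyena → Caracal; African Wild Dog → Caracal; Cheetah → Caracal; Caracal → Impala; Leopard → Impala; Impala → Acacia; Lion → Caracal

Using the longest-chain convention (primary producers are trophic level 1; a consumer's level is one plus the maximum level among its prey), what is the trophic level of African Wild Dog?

Trophic level 4

Baobab Leaves is a producer → level 1.
Impala eats Baobab Leaves (level 1); other prey at levels: Acacia 1 → level 2.
Caracal eats Impala → level 3.
African Wild Dog eats Caracal → level 4.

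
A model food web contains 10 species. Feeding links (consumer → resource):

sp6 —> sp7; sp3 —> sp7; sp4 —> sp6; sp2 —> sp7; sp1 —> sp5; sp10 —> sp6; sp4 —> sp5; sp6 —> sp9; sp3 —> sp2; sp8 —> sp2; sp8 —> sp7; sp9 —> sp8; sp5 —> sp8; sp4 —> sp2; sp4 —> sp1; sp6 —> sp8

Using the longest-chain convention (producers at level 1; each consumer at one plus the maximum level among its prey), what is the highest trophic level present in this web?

6

Producers (level 1): sp7.
sp7 → sp2 → sp8 → sp9 → sp6 → sp10 gives sp10 level 6.
No species has a prey at level 6, so no species reaches level 7.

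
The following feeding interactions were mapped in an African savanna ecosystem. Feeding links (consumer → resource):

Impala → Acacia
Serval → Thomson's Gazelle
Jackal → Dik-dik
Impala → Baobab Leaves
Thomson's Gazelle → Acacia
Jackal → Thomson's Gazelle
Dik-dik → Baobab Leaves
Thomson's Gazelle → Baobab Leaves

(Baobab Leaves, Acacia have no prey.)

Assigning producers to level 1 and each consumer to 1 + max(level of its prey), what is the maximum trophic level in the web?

Producers (level 1): Baobab Leaves, Acacia.
Baobab Leaves → Thomson's Gazelle → Jackal gives Jackal level 3.
No species has a prey at level 3, so no species reaches level 4.

3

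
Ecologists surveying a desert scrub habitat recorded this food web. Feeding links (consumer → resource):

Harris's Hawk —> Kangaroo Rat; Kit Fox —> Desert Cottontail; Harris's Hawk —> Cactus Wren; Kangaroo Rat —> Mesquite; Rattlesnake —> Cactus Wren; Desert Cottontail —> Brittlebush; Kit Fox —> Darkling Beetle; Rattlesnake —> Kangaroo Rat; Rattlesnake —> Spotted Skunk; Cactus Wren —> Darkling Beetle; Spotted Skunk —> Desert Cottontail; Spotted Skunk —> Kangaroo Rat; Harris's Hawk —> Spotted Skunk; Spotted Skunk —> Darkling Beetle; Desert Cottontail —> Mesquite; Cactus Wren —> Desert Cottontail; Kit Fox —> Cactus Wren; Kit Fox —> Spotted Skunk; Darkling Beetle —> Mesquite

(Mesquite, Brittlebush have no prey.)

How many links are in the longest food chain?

One longest chain: Mesquite → Desert Cottontail → Cactus Wren → Harris's Hawk.
It has 4 species and 3 links.

3 links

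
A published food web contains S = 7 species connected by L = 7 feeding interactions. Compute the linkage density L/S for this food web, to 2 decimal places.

L/S = 1.00

There are L = 7 links among S = 7 species.
L/S = 7/7 = 1.0000 ≈ 1.00.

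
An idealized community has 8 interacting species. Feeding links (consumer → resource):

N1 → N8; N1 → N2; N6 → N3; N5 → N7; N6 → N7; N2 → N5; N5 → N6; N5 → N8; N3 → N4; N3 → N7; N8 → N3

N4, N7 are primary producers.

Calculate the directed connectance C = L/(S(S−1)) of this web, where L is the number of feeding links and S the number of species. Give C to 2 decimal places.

The web has S = 8 species and L = 11 feeding links.
C = L / (S(S−1)) = 11 / 56 = 0.1964 ≈ 0.20.

C = 0.20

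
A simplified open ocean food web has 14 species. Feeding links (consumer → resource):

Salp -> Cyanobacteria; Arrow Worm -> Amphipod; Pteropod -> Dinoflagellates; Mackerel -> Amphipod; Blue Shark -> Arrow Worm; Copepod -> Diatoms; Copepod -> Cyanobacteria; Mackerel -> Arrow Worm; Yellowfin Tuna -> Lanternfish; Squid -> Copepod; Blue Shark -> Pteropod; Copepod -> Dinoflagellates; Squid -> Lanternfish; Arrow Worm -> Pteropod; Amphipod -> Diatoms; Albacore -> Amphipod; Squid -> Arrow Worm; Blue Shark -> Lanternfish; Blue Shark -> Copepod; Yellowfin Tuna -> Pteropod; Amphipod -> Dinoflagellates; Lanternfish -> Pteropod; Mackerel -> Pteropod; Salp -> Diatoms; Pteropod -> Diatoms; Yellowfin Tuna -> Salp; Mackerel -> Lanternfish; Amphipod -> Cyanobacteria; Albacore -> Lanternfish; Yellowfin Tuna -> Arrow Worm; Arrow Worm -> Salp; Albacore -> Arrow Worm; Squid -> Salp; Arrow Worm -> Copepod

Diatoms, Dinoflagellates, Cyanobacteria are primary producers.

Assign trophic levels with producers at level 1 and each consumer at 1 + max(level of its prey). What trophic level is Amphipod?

Trophic level 2

Diatoms is a producer → level 1.
Amphipod eats Diatoms (level 1); other prey at levels: Dinoflagellates 1, Cyanobacteria 1 → level 2.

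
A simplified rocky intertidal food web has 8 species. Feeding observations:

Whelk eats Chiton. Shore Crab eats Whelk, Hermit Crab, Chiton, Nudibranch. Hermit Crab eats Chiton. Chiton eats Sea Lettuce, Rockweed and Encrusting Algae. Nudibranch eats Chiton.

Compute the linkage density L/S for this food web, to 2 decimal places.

There are L = 10 links among S = 8 species.
L/S = 10/8 = 1.2500 ≈ 1.25.

L/S = 1.25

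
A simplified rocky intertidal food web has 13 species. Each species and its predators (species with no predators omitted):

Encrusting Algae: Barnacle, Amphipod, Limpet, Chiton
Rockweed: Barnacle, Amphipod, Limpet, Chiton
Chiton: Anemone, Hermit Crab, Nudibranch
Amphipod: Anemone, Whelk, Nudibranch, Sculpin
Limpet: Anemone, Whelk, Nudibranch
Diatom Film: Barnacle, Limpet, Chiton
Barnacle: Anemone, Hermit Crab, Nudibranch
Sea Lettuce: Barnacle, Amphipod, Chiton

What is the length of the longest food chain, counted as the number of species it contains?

One longest chain: Sea Lettuce → Barnacle → Anemone.
It has 3 species and 2 links.

3 species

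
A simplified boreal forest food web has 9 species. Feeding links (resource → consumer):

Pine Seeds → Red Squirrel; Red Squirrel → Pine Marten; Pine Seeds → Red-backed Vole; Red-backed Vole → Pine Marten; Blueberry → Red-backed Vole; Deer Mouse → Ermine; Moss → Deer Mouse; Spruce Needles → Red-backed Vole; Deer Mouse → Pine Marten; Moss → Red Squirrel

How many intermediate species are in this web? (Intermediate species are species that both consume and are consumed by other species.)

3

Intermediate species (has both prey and predators): Red-backed Vole, Red Squirrel, Deer Mouse.
Count: 3.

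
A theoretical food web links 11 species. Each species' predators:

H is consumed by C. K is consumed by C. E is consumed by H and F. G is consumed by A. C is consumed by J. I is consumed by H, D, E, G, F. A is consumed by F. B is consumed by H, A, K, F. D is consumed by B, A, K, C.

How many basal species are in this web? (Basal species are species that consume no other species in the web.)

1

Basal species (no prey listed): I.
Count: 1.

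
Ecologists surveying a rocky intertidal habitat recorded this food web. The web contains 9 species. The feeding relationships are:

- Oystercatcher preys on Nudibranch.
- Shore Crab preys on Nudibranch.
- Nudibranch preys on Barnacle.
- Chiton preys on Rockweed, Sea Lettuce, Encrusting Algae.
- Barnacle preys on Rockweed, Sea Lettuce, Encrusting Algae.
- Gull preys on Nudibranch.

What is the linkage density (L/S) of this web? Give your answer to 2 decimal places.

There are L = 10 links among S = 9 species.
L/S = 10/9 = 1.1111 ≈ 1.11.

L/S = 1.11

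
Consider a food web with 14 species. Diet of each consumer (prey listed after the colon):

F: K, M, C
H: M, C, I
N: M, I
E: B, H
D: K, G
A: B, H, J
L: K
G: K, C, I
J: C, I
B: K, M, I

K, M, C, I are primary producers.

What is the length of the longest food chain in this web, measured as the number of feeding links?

2 links

One longest chain: K → G → D.
It has 3 species and 2 links.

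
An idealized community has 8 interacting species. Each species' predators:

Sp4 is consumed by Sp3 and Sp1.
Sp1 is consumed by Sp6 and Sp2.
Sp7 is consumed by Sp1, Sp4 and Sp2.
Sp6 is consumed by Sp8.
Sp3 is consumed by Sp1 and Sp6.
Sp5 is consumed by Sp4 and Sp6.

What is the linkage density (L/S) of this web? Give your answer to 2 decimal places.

There are L = 12 links among S = 8 species.
L/S = 12/8 = 1.5000 ≈ 1.50.

L/S = 1.50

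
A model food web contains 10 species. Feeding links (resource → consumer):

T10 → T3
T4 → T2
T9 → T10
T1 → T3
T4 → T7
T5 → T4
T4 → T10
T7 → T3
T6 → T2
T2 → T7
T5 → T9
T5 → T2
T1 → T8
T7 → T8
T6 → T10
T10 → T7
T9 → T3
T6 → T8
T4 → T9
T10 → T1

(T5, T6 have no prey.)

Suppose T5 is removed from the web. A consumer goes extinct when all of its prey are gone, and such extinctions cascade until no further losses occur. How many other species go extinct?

Remove T5.
Round 1: T4 (all prey gone) → extinct.
Round 2: T9 (all prey gone) → extinct.
No further losses. Total secondary extinctions: 2.

2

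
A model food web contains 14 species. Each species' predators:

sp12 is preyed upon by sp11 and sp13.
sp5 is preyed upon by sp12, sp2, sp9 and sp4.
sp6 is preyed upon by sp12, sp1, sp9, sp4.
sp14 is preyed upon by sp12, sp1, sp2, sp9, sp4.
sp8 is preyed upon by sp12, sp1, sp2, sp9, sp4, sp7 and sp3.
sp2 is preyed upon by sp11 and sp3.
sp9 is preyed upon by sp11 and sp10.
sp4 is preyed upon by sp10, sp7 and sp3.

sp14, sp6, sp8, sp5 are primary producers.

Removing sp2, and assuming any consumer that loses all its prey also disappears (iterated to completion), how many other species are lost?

0

Remove sp2.
Every predator of it retains at least one other prey: sp11 still has sp12, sp9; sp3 still has sp8, sp4.
No consumer loses all prey, so no secondary extinctions occur.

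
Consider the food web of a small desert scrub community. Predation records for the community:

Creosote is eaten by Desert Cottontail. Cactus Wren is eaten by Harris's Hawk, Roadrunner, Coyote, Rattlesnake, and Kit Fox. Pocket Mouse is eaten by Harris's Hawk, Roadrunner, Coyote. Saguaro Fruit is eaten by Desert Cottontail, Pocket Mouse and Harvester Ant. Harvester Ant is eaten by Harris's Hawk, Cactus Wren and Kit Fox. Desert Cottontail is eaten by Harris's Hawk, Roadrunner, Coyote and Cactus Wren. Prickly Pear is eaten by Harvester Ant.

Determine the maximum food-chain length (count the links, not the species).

One longest chain: Prickly Pear → Harvester Ant → Cactus Wren → Coyote.
It has 4 species and 3 links.

3 links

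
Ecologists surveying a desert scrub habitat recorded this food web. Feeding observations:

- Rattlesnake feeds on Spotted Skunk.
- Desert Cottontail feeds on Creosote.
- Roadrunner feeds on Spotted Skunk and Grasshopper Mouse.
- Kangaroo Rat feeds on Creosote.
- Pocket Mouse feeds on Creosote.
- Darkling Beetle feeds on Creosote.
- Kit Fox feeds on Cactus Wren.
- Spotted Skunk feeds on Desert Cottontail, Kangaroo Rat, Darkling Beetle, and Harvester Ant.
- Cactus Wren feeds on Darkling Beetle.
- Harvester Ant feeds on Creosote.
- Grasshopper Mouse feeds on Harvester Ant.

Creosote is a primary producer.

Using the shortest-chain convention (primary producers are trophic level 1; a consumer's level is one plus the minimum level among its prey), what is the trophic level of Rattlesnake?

Creosote is a producer → level 1.
Darkling Beetle eats Creosote → level 2.
Spotted Skunk eats Darkling Beetle → level 3.
Rattlesnake eats Spotted Skunk → level 4.
No prey of Rattlesnake is below level 3, so 4 is the minimum.

Trophic level 4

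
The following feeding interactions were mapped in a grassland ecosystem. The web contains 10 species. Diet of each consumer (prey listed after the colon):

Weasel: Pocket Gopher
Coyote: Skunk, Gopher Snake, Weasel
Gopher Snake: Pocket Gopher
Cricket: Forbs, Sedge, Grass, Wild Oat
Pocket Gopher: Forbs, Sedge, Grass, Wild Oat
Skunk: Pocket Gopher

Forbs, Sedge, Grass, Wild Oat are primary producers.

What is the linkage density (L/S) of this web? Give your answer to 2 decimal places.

L/S = 1.40

There are L = 14 links among S = 10 species.
L/S = 14/10 = 1.4000 ≈ 1.40.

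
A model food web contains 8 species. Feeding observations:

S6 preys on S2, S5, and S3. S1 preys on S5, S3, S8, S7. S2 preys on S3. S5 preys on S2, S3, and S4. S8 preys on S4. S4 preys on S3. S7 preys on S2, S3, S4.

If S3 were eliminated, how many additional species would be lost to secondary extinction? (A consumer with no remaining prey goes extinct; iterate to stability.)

Remove S3.
Round 1: S2 (all prey gone), S4 (all prey gone) → extinct.
Round 2: S7 (all prey gone), S5 (all prey gone), S8 (all prey gone) → extinct.
Round 3: S6 (all prey gone), S1 (all prey gone) → extinct.
No further losses. Total secondary extinctions: 7.

7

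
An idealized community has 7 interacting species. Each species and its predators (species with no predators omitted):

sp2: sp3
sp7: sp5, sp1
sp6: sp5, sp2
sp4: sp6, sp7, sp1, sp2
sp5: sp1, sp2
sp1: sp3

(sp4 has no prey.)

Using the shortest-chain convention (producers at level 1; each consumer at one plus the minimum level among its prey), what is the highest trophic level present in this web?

Producers (level 1): sp4.
Following each consumer down to its lowest-level prey: sp4 → sp1 → sp3 (levels 1 through 3).
All prey of sp3 (sp1 2, sp2 2) are at level 2 or above, so sp3 is at level 1 + 2 = 3.
Every consumer has at least one prey at level 2 or below, so none exceeds level 3.

3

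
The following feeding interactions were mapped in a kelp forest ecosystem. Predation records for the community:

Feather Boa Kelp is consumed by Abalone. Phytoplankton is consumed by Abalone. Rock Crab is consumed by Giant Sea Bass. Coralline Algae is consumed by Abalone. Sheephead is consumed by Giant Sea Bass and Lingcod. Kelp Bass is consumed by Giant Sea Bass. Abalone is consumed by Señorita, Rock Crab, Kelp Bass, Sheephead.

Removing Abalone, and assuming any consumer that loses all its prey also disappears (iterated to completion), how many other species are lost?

Remove Abalone.
Round 1: Rock Crab (all prey gone), Sheephead (all prey gone), Kelp Bass (all prey gone), Señorita (all prey gone) → extinct.
Round 2: Giant Sea Bass (all prey gone), Lingcod (all prey gone) → extinct.
No further losses. Total secondary extinctions: 6.

6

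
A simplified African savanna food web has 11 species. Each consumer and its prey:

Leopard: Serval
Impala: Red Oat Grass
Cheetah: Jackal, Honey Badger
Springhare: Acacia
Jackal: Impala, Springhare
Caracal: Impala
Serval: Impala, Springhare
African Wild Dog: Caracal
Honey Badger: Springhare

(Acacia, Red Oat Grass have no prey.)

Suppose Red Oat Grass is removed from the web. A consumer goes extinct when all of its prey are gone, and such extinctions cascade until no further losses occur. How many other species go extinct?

3

Remove Red Oat Grass.
Round 1: Impala (all prey gone) → extinct.
Round 2: Caracal (all prey gone) → extinct.
Round 3: African Wild Dog (all prey gone) → extinct.
No further losses. Total secondary extinctions: 3.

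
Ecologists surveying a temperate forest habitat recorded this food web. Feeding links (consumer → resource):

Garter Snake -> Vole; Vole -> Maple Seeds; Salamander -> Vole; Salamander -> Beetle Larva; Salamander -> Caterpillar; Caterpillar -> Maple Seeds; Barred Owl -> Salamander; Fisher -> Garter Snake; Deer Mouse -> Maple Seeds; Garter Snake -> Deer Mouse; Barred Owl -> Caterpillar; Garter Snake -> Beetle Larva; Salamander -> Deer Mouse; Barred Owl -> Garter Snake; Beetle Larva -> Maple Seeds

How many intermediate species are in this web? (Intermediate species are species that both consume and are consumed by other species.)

6

Intermediate species (has both prey and predators): Deer Mouse, Vole, Caterpillar, Beetle Larva, Garter Snake, Salamander.
Count: 6.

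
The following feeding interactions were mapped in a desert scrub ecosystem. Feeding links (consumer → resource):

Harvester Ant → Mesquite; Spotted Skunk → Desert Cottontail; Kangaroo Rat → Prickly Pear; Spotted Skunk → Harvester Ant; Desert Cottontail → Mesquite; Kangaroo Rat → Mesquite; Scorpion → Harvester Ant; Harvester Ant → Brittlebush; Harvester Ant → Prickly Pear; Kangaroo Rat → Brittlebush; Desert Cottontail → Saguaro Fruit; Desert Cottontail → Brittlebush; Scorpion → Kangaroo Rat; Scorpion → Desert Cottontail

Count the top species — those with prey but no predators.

Top species (has prey, but nothing eats it): Scorpion, Spotted Skunk.
Count: 2.

2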